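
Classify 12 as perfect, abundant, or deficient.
abundant

Proper divisors of 12: sum = 1 + 2 + 3 + 4 + 6 = 16
Since 16 > 12, 12 is abundant.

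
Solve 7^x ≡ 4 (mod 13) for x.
10

Baby-step giant-step with step n = ⌈√13⌉ = 4.
Baby steps 7^j mod 13 (j:value) for j=0..3: 0:1, 1:7, 2:10, 3:5.
Giant-step multiplier: 7^(-4) ≡ 7^(12-4) = 7^8 ≡ 3 (mod 13).
Giant steps γ_i = 4·3^i mod 13: γ_0=4, γ_1=12, γ_2=10 (in table at j=2).
x = i·n + j = 2·4 + 2 = 10.
Check: 7^10 ≡ 4 (mod 13).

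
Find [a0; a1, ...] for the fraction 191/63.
[3; 31, 2]

Euclidean algorithm steps:
191 = 3 × 63 + 2
63 = 31 × 2 + 1
2 = 2 × 1 + 0
Continued fraction: [3; 31, 2]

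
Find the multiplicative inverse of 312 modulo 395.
138

gcd(312, 395) = 1, so the inverse exists.
Extended Euclidean algorithm on (395, 312):
395 = 1 × 312 + 83  ⟹  83 = (1)·395 + (-1)·312
312 = 3 × 83 + 63  ⟹  63 = (-3)·395 + (4)·312
83 = 1 × 63 + 20  ⟹  20 = (4)·395 + (-5)·312
63 = 3 × 20 + 3  ⟹  3 = (-15)·395 + (19)·312
20 = 6 × 3 + 2  ⟹  2 = (94)·395 + (-119)·312
3 = 1 × 2 + 1  ⟹  1 = (-109)·395 + (138)·312
So (138)·312 ≡ 1 (mod 395), i.e. 312^(-1) ≡ 138 (mod 395).
Check: 312 × 138 = 43056 ≡ 1 (mod 395)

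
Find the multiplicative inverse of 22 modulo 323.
279

gcd(22, 323) = 1, so the inverse exists.
Extended Euclidean algorithm on (323, 22):
323 = 14 × 22 + 15  ⟹  15 = (1)·323 + (-14)·22
22 = 1 × 15 + 7  ⟹  7 = (-1)·323 + (15)·22
15 = 2 × 7 + 1  ⟹  1 = (3)·323 + (-44)·22
So (-44)·22 ≡ 1 (mod 323), i.e. 22^(-1) ≡ -44 ≡ 279 (mod 323).
Check: 22 × 279 = 6138 ≡ 1 (mod 323)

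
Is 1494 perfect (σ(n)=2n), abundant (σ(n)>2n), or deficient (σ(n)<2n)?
abundant

Proper divisors of 1494: sum = 1 + 2 + 3 + 6 + 9 + 18 + 83 + 166 + 249 + 498 + 747 = 1782
Since 1782 > 1494, 1494 is abundant.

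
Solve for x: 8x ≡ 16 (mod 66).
x ≡ 2 (mod 33)

gcd(8, 66) = 2, which divides 16, so solutions exist.
Divide through by 2: 4x ≡ 8 (mod 33).
Find 4^(-1) mod 33 by the extended Euclidean algorithm:
33 = 8 × 4 + 1  ⟹  1 = (1)·33 + (-8)·4
So (-8)·4 ≡ 1 (mod 33), i.e. 4^(-1) ≡ -8 ≡ 25 (mod 33).
x ≡ 25 × 8 = 200 ≡ 2 (mod 33).
Check: 8 × 2 = 16 ≡ 16 (mod 66).
x ≡ 2 (mod 33), giving 2 solutions mod 66.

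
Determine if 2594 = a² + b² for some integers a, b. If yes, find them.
35² + 37² (a=35, b=37)

Factorization: 2594 = 2 × 1297
By Fermat: n is sum of two squares iff every prime p ≡ 3 (mod 4) appears to even power.
All primes ≡ 3 (mod 4) appear to even power.
Search a = 0, 1, 2, … for 2594 - a² a perfect square: first hit at a = 35: 2594 - 1225 = 1369 = 37².
2594 = 35² + 37² = 1225 + 1369 ✓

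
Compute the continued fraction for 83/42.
[1; 1, 41]

Euclidean algorithm steps:
83 = 1 × 42 + 41
42 = 1 × 41 + 1
41 = 41 × 1 + 0
Continued fraction: [1; 1, 41]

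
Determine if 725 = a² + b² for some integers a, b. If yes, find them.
7² + 26² (a=7, b=26)

Factorization: 725 = 5^2 × 29
By Fermat: n is sum of two squares iff every prime p ≡ 3 (mod 4) appears to even power.
All primes ≡ 3 (mod 4) appear to even power.
Search a = 0, 1, 2, … for 725 - a² a perfect square: first hit at a = 7: 725 - 49 = 676 = 26².
725 = 7² + 26² = 49 + 676 ✓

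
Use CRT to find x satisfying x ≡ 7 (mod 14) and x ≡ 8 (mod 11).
63

Using Chinese Remainder Theorem:
M = 14 × 11 = 154
M1 = 11, M2 = 14
y1 = 11^(-1) mod 14 = 9
y2 = 14^(-1) mod 11 = 4
x = (7×11×9 + 8×14×4) mod 154 = 63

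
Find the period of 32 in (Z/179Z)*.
178

179 is prime, so ord(32) divides φ(179) = 178.
Divisors of 178: 1, 2, 89, 178.
Repeated squaring: 32^1 ≡ 32, 32^2 ≡ 129, 32^4 ≡ 173, 32^8 ≡ 36, 32^16 ≡ 43, 32^32 ≡ 59, 32^64 ≡ 80, 32^128 ≡ 135 (mod 179).
Test 32^d mod 179 for each divisor d in increasing order:
32^1 ≡ 32
32^2 ≡ 129
32^89 = 32^64·32^16·32^8·32^1 ≡ 178
32^178 = 32^128·32^32·32^16·32^2 ≡ 1  ← first divisor giving 1
The order is 178.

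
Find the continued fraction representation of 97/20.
[4; 1, 5, 1, 2]

Euclidean algorithm steps:
97 = 4 × 20 + 17
20 = 1 × 17 + 3
17 = 5 × 3 + 2
3 = 1 × 2 + 1
2 = 2 × 1 + 0
Continued fraction: [4; 1, 5, 1, 2]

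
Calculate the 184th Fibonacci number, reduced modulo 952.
819

Matrix identity: Q^n = [[F_(n+1), F_n], [F_n, F_(n-1)]] with Q = [[1,1],[1,0]].
n = 184 = 10111000₂. Square-and-multiply, entries mod 952:
Q^1 = [[1,1],[1,0]]
Q^2 = (Q^1)² = [[2,1],[1,1]]
Q^5 = (Q^2)²·Q = [[8,5],[5,3]]
Q^11 = (Q^5)²·Q = [[144,89],[89,55]]
Q^23 = (Q^11)²·Q = [[672,97],[97,575]]
Q^46 = (Q^23)² = [[225,55],[55,170]]
Q^92 = (Q^46)² = [[338,781],[781,509]]
Q^184 = (Q^92)² = [[685,819],[819,818]]
F_184 mod 952 = Q^184[0][1] = 819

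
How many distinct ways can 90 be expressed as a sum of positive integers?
56634173

p(n) counts ways to write n as a sum of positive integers (order ignored).
Euler's pentagonal recurrence: p(k) = p(k-1) + p(k-2) - p(k-5) - p(k-7) + p(k-12) + p(k-15) - ... (offsets j(3j∓1)/2, signs ++--, p(0)=1, p(<0)=0).
DP table for k = 0..89: p(0)=1, p(1)=1, p(2)=2, p(3)=3, p(4)=5, p(5)=7, p(6)=11, p(7)=15, p(8)=22, p(9)=30, p(10)=42, p(11)=56, p(12)=77, p(13)=101, p(14)=135, p(15)=176, p(16)=231, p(17)=297, p(18)=385, p(19)=490, p(20)=627, p(21)=792, p(22)=1002, p(23)=1255, p(24)=1575, p(25)=1958, p(26)=2436, p(27)=3010, p(28)=3718, p(29)=4565, p(30)=5604, p(31)=6842, p(32)=8349, p(33)=10143, p(34)=12310, p(35)=14883, p(36)=17977, p(37)=21637, p(38)=26015, p(39)=31185, p(40)=37338, p(41)=44583, p(42)=53174, p(43)=63261, p(44)=75175, p(45)=89134, p(46)=105558, p(47)=124754, p(48)=147273, p(49)=173525, p(50)=204226, p(51)=239943, p(52)=281589, p(53)=329931, p(54)=386155, p(55)=451276, p(56)=526823, p(57)=614154, p(58)=715220, p(59)=831820, p(60)=966467, p(61)=1121505, p(62)=1300156, p(63)=1505499, p(64)=1741630, p(65)=2012558, p(66)=2323520, p(67)=2679689, p(68)=3087735, p(69)=3554345, p(70)=4087968, p(71)=4697205, p(72)=5392783, p(73)=6185689, p(74)=7089500, p(75)=8118264, p(76)=9289091, p(77)=10619863, p(78)=12132164, p(79)=13848650, p(80)=15796476, p(81)=18004327, p(82)=20506255, p(83)=23338469, p(84)=26543660, p(85)=30167357, p(86)=34262962, p(87)=38887673, p(88)=44108109, p(89)=49995925.
Final step: p(90) = p(89) + p(88) - p(85) - p(83) + p(78) + p(75) - p(68) - p(64) + p(55) + p(50) - p(39) - p(33) + p(20) + p(13)
= 49995925 + 44108109 - 30167357 - 23338469 + 12132164 + 8118264 - 3087735 - 1741630 + 451276 + 204226 - 31185 - 10143 + 627 + 101
= 56634173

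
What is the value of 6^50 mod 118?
74

Repeated squaring. Binary of 50 = 110010.
6^1 ≡ 6 (mod 118); 6^2 ≡ 36 (mod 118); 6^4 ≡ 116 (mod 118); 6^8 ≡ 4 (mod 118); 6^16 ≡ 16 (mod 118); 6^32 ≡ 20 (mod 118)
6^50 = 6^2 × 6^16 × 6^32 ≡ 74 (mod 118)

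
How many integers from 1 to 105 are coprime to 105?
48

105 = 3 × 5 × 7
φ(n) = n × ∏(1 - 1/p) for each prime p dividing n
φ(105) = 105 × (1 - 1/3) × (1 - 1/5) × (1 - 1/7) = 48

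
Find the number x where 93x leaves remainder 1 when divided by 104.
85

gcd(93, 104) = 1, so the inverse exists.
Extended Euclidean algorithm on (104, 93):
104 = 1 × 93 + 11  ⟹  11 = (1)·104 + (-1)·93
93 = 8 × 11 + 5  ⟹  5 = (-8)·104 + (9)·93
11 = 2 × 5 + 1  ⟹  1 = (17)·104 + (-19)·93
So (-19)·93 ≡ 1 (mod 104), i.e. 93^(-1) ≡ -19 ≡ 85 (mod 104).
Check: 93 × 85 = 7905 ≡ 1 (mod 104)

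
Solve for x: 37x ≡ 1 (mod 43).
7

gcd(37, 43) = 1, so the inverse exists.
Extended Euclidean algorithm on (43, 37):
43 = 1 × 37 + 6  ⟹  6 = (1)·43 + (-1)·37
37 = 6 × 6 + 1  ⟹  1 = (-6)·43 + (7)·37
So (7)·37 ≡ 1 (mod 43), i.e. 37^(-1) ≡ 7 (mod 43).
Check: 37 × 7 = 259 ≡ 1 (mod 43)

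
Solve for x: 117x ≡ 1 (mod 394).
229

gcd(117, 394) = 1, so the inverse exists.
Extended Euclidean algorithm on (394, 117):
394 = 3 × 117 + 43  ⟹  43 = (1)·394 + (-3)·117
117 = 2 × 43 + 31  ⟹  31 = (-2)·394 + (7)·117
43 = 1 × 31 + 12  ⟹  12 = (3)·394 + (-10)·117
31 = 2 × 12 + 7  ⟹  7 = (-8)·394 + (27)·117
12 = 1 × 7 + 5  ⟹  5 = (11)·394 + (-37)·117
7 = 1 × 5 + 2  ⟹  2 = (-19)·394 + (64)·117
5 = 2 × 2 + 1  ⟹  1 = (49)·394 + (-165)·117
So (-165)·117 ≡ 1 (mod 394), i.e. 117^(-1) ≡ -165 ≡ 229 (mod 394).
Check: 117 × 229 = 26793 ≡ 1 (mod 394)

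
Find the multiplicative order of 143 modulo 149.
74

149 is prime, so ord(143) divides φ(149) = 148.
Divisors of 148: 1, 2, 4, 37, 74, 148.
Repeated squaring: 143^1 ≡ 143, 143^2 ≡ 36, 143^4 ≡ 104, 143^8 ≡ 88, 143^16 ≡ 145, 143^32 ≡ 16, 143^64 ≡ 107, 143^128 ≡ 125 (mod 149).
Test 143^d mod 149 for each divisor d in increasing order:
143^1 ≡ 143
143^2 ≡ 36
143^4 ≡ 104
143^37 = 143^32·143^4·143^1 ≡ 148
143^74 = 143^64·143^8·143^2 ≡ 1  ← first divisor giving 1
The order is 74.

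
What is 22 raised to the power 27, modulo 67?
59

Repeated squaring. Binary of 27 = 11011.
22^1 ≡ 22 (mod 67); 22^2 ≡ 15 (mod 67); 22^4 ≡ 24 (mod 67); 22^8 ≡ 40 (mod 67); 22^16 ≡ 59 (mod 67)
22^27 = 22^1 × 22^2 × 22^8 × 22^16 ≡ 59 (mod 67)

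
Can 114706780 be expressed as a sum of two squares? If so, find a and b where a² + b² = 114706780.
Not possible

Factorization: 114706780 = 2^2 × 5 × 179^3
By Fermat: n is sum of two squares iff every prime p ≡ 3 (mod 4) appears to even power.
Prime(s) ≡ 3 (mod 4) with odd exponent: [(179, 3)]
Therefore 114706780 cannot be expressed as a² + b².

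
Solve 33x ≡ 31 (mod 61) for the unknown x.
x ≡ 49 (mod 61)

gcd(33, 61) = 1, which divides 31, so solutions exist.
Find 33^(-1) mod 61 by the extended Euclidean algorithm:
61 = 1 × 33 + 28  ⟹  28 = (1)·61 + (-1)·33
33 = 1 × 28 + 5  ⟹  5 = (-1)·61 + (2)·33
28 = 5 × 5 + 3  ⟹  3 = (6)·61 + (-11)·33
5 = 1 × 3 + 2  ⟹  2 = (-7)·61 + (13)·33
3 = 1 × 2 + 1  ⟹  1 = (13)·61 + (-24)·33
So (-24)·33 ≡ 1 (mod 61), i.e. 33^(-1) ≡ -24 ≡ 37 (mod 61).
x ≡ 37 × 31 = 1147 ≡ 49 (mod 61).
Check: 33 × 49 = 1617 ≡ 31 (mod 61).
Unique solution: x ≡ 49 (mod 61)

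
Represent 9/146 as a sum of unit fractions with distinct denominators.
1/17 + 1/355 + 1/293704 + 1/129392765720

Greedy algorithm:
9/146: ceiling(146/9) = 17, use 1/17
7/2482: ceiling(2482/7) = 355, use 1/355
3/881110: ceiling(881110/3) = 293704, use 1/293704
1/129392765720: ceiling(129392765720/1) = 129392765720, use 1/129392765720
Result: 9/146 = 1/17 + 1/355 + 1/293704 + 1/129392765720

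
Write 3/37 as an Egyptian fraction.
1/13 + 1/241 + 1/115921

Greedy algorithm:
3/37: ceiling(37/3) = 13, use 1/13
2/481: ceiling(481/2) = 241, use 1/241
1/115921: ceiling(115921/1) = 115921, use 1/115921
Result: 3/37 = 1/13 + 1/241 + 1/115921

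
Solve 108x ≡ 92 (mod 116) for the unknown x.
x ≡ 3 (mod 29)

gcd(108, 116) = 4, which divides 92, so solutions exist.
Divide through by 4: 27x ≡ 23 (mod 29).
Find 27^(-1) mod 29 by the extended Euclidean algorithm:
29 = 1 × 27 + 2  ⟹  2 = (1)·29 + (-1)·27
27 = 13 × 2 + 1  ⟹  1 = (-13)·29 + (14)·27
So (14)·27 ≡ 1 (mod 29), i.e. 27^(-1) ≡ 14 (mod 29).
x ≡ 14 × 23 = 322 ≡ 3 (mod 29).
Check: 108 × 3 = 324 ≡ 92 (mod 116).
x ≡ 3 (mod 29), giving 4 solutions mod 116.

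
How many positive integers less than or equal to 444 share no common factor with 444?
144

444 = 2^2 × 3 × 37
φ(n) = n × ∏(1 - 1/p) for each prime p dividing n
φ(444) = 444 × (1 - 1/2) × (1 - 1/3) × (1 - 1/37) = 144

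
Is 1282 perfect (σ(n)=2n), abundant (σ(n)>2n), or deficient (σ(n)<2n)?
deficient

Proper divisors of 1282: sum = 1 + 2 + 641 = 644
Since 644 < 1282, 1282 is deficient.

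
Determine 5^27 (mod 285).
20

Repeated squaring. Binary of 27 = 11011.
5^1 ≡ 5 (mod 285); 5^2 ≡ 25 (mod 285); 5^4 ≡ 55 (mod 285); 5^8 ≡ 175 (mod 285); 5^16 ≡ 130 (mod 285)
5^27 = 5^1 × 5^2 × 5^8 × 5^16 ≡ 20 (mod 285)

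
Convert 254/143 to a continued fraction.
[1; 1, 3, 2, 7, 2]

Euclidean algorithm steps:
254 = 1 × 143 + 111
143 = 1 × 111 + 32
111 = 3 × 32 + 15
32 = 2 × 15 + 2
15 = 7 × 2 + 1
2 = 2 × 1 + 0
Continued fraction: [1; 1, 3, 2, 7, 2]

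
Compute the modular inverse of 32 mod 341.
32

gcd(32, 341) = 1, so the inverse exists.
Extended Euclidean algorithm on (341, 32):
341 = 10 × 32 + 21  ⟹  21 = (1)·341 + (-10)·32
32 = 1 × 21 + 11  ⟹  11 = (-1)·341 + (11)·32
21 = 1 × 11 + 10  ⟹  10 = (2)·341 + (-21)·32
11 = 1 × 10 + 1  ⟹  1 = (-3)·341 + (32)·32
So (32)·32 ≡ 1 (mod 341), i.e. 32^(-1) ≡ 32 (mod 341).
Check: 32 × 32 = 1024 ≡ 1 (mod 341)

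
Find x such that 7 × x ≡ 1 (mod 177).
76

gcd(7, 177) = 1, so the inverse exists.
Extended Euclidean algorithm on (177, 7):
177 = 25 × 7 + 2  ⟹  2 = (1)·177 + (-25)·7
7 = 3 × 2 + 1  ⟹  1 = (-3)·177 + (76)·7
So (76)·7 ≡ 1 (mod 177), i.e. 7^(-1) ≡ 76 (mod 177).
Check: 7 × 76 = 532 ≡ 1 (mod 177)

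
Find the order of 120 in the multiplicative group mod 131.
130

131 is prime, so ord(120) divides φ(131) = 130.
Divisors of 130: 1, 2, 5, 10, 13, 26, 65, 130.
Repeated squaring: 120^1 ≡ 120, 120^2 ≡ 121, 120^4 ≡ 100, 120^8 ≡ 44, 120^16 ≡ 102, 120^32 ≡ 55, 120^64 ≡ 12, 120^128 ≡ 13 (mod 131).
Test 120^d mod 131 for each divisor d in increasing order:
120^1 ≡ 120
120^2 ≡ 121
120^5 = 120^4·120^1 ≡ 79
120^10 = 120^8·120^2 ≡ 84
120^13 = 120^8·120^4·120^1 ≡ 70
120^26 = 120^16·120^8·120^2 ≡ 53
120^65 = 120^64·120^1 ≡ 130
120^130 = 120^128·120^2 ≡ 1  ← first divisor giving 1
The order is 130.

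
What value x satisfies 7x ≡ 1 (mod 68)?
39

gcd(7, 68) = 1, so the inverse exists.
Extended Euclidean algorithm on (68, 7):
68 = 9 × 7 + 5  ⟹  5 = (1)·68 + (-9)·7
7 = 1 × 5 + 2  ⟹  2 = (-1)·68 + (10)·7
5 = 2 × 2 + 1  ⟹  1 = (3)·68 + (-29)·7
So (-29)·7 ≡ 1 (mod 68), i.e. 7^(-1) ≡ -29 ≡ 39 (mod 68).
Check: 7 × 39 = 273 ≡ 1 (mod 68)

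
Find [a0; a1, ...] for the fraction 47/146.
[0; 3, 9, 2, 2]

Euclidean algorithm steps:
47 = 0 × 146 + 47
146 = 3 × 47 + 5
47 = 9 × 5 + 2
5 = 2 × 2 + 1
2 = 2 × 1 + 0
Continued fraction: [0; 3, 9, 2, 2]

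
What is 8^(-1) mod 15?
2

gcd(8, 15) = 1, so the inverse exists.
Extended Euclidean algorithm on (15, 8):
15 = 1 × 8 + 7  ⟹  7 = (1)·15 + (-1)·8
8 = 1 × 7 + 1  ⟹  1 = (-1)·15 + (2)·8
So (2)·8 ≡ 1 (mod 15), i.e. 8^(-1) ≡ 2 (mod 15).
Check: 8 × 2 = 16 ≡ 1 (mod 15)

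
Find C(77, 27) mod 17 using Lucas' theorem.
0

Using Lucas' theorem:
Write n=77 and k=27 in base 17:
n in base 17: [4, 9]
k in base 17: [1, 10]
C(77,27) mod 17 = ∏ C(n_i, k_i) mod 17
Digit binomials (mod 17): C(4,1) = 4; C(9,10) = 0 (k_i > n_i)
Product: 4 × 0 = 0 ≡ 0 (mod 17)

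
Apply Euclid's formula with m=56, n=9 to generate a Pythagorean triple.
(3055, 1008, 3217)

Euclid's formula: a = m² - n², b = 2mn, c = m² + n²
m = 56, n = 9
a = 56² - 9² = 3136 - 81 = 3055
b = 2 × 56 × 9 = 1008
c = 56² + 9² = 3136 + 81 = 3217
Verification: 3055² + 1008² = 9333025 + 1016064 = 10349089 = 3217² ✓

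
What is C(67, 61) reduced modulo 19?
1

Using Lucas' theorem:
Write n=67 and k=61 in base 19:
n in base 19: [3, 10]
k in base 19: [3, 4]
C(67,61) mod 19 = ∏ C(n_i, k_i) mod 19
Digit binomials (mod 19): C(3,3) = 1; C(10,4) = 210 ≡ 1
Product: 1 × 1 = 1 ≡ 1 (mod 19)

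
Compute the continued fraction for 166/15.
[11; 15]

Euclidean algorithm steps:
166 = 11 × 15 + 1
15 = 15 × 1 + 0
Continued fraction: [11; 15]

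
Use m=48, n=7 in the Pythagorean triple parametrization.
(2255, 672, 2353)

Euclid's formula: a = m² - n², b = 2mn, c = m² + n²
m = 48, n = 7
a = 48² - 7² = 2304 - 49 = 2255
b = 2 × 48 × 7 = 672
c = 48² + 7² = 2304 + 49 = 2353
Verification: 2255² + 672² = 5085025 + 451584 = 5536609 = 2353² ✓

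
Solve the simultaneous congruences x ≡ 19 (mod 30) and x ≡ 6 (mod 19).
139

Using Chinese Remainder Theorem:
M = 30 × 19 = 570
M1 = 19, M2 = 30
y1 = 19^(-1) mod 30 = 19
y2 = 30^(-1) mod 19 = 7
x = (19×19×19 + 6×30×7) mod 570 = 139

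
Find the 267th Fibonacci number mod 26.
12

Matrix identity: Q^n = [[F_(n+1), F_n], [F_n, F_(n-1)]] with Q = [[1,1],[1,0]].
n = 267 = 100001011₂. Square-and-multiply, entries mod 26:
Q^1 = [[1,1],[1,0]]
Q^2 = (Q^1)² = [[2,1],[1,1]]
Q^4 = (Q^2)² = [[5,3],[3,2]]
Q^8 = (Q^4)² = [[8,21],[21,13]]
Q^16 = (Q^8)² = [[11,25],[25,12]]
Q^33 = (Q^16)²·Q = [[21,18],[18,3]]
Q^66 = (Q^33)² = [[11,16],[16,21]]
Q^133 = (Q^66)²·Q = [[5,13],[13,18]]
Q^267 = (Q^133)²·Q = [[25,12],[12,13]]
F_267 mod 26 = Q^267[0][1] = 12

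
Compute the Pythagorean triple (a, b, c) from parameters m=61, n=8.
(3657, 976, 3785)

Euclid's formula: a = m² - n², b = 2mn, c = m² + n²
m = 61, n = 8
a = 61² - 8² = 3721 - 64 = 3657
b = 2 × 61 × 8 = 976
c = 61² + 8² = 3721 + 64 = 3785
Verification: 3657² + 976² = 13373649 + 952576 = 14326225 = 3785² ✓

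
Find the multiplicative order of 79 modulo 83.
82

83 is prime, so ord(79) divides φ(83) = 82.
Divisors of 82: 1, 2, 41, 82.
Repeated squaring: 79^1 ≡ 79, 79^2 ≡ 16, 79^4 ≡ 7, 79^8 ≡ 49, 79^16 ≡ 77, 79^32 ≡ 36, 79^64 ≡ 51 (mod 83).
Test 79^d mod 83 for each divisor d in increasing order:
79^1 ≡ 79
79^2 ≡ 16
79^41 = 79^32·79^8·79^1 ≡ 82
79^82 = 79^64·79^16·79^2 ≡ 1  ← first divisor giving 1
The order is 82.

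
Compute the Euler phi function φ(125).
100

125 = 5^3
φ(n) = n × ∏(1 - 1/p) for each prime p dividing n
φ(125) = 125 × (1 - 1/5) = 100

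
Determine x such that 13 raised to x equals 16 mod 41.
24

Baby-step giant-step with step n = ⌈√41⌉ = 7.
Baby steps 13^j mod 41 (j:value) for j=0..6: 0:1, 1:13, 2:5, 3:24, 4:25, 5:38, 6:2.
Giant-step multiplier: 13^(-7) ≡ 13^(40-7) = 13^33 ≡ 30 (mod 41).
Giant steps γ_i = 16·30^i mod 41: γ_0=16, γ_1=29, γ_2=9, γ_3=24 (in table at j=3).
x = i·n + j = 3·7 + 3 = 24.
Check: 13^24 ≡ 16 (mod 41).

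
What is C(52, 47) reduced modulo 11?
1

Using Lucas' theorem:
Write n=52 and k=47 in base 11:
n in base 11: [4, 8]
k in base 11: [4, 3]
C(52,47) mod 11 = ∏ C(n_i, k_i) mod 11
Digit binomials (mod 11): C(4,4) = 1; C(8,3) = 56 ≡ 1
Product: 1 × 1 = 1 ≡ 1 (mod 11)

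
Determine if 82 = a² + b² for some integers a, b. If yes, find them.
1² + 9² (a=1, b=9)

Factorization: 82 = 2 × 41
By Fermat: n is sum of two squares iff every prime p ≡ 3 (mod 4) appears to even power.
All primes ≡ 3 (mod 4) appear to even power.
Search a = 0, 1, 2, … for 82 - a² a perfect square: first hit at a = 1: 82 - 1 = 81 = 9².
82 = 1² + 9² = 1 + 81 ✓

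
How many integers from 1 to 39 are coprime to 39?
24

39 = 3 × 13
φ(n) = n × ∏(1 - 1/p) for each prime p dividing n
φ(39) = 39 × (1 - 1/3) × (1 - 1/13) = 24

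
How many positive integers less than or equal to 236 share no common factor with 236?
116

236 = 2^2 × 59
φ(n) = n × ∏(1 - 1/p) for each prime p dividing n
φ(236) = 236 × (1 - 1/2) × (1 - 1/59) = 116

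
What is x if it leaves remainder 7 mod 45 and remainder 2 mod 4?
142

Using Chinese Remainder Theorem:
M = 45 × 4 = 180
M1 = 4, M2 = 45
y1 = 4^(-1) mod 45 = 34
y2 = 45^(-1) mod 4 = 1
x = (7×4×34 + 2×45×1) mod 180 = 142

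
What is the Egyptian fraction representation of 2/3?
1/2 + 1/6

Greedy algorithm:
2/3: ceiling(3/2) = 2, use 1/2
1/6: ceiling(6/1) = 6, use 1/6
Result: 2/3 = 1/2 + 1/6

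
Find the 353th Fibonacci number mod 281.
192

Matrix identity: Q^n = [[F_(n+1), F_n], [F_n, F_(n-1)]] with Q = [[1,1],[1,0]].
n = 353 = 101100001₂. Square-and-multiply, entries mod 281:
Q^1 = [[1,1],[1,0]]
Q^2 = (Q^1)² = [[2,1],[1,1]]
Q^5 = (Q^2)²·Q = [[8,5],[5,3]]
Q^11 = (Q^5)²·Q = [[144,89],[89,55]]
Q^22 = (Q^11)² = [[276,8],[8,268]]
Q^44 = (Q^22)² = [[89,137],[137,233]]
Q^88 = (Q^44)² = [[276,278],[278,279]]
Q^176 = (Q^88)² = [[34,21],[21,13]]
Q^353 = (Q^176)²·Q = [[55,192],[192,144]]
F_353 mod 281 = Q^353[0][1] = 192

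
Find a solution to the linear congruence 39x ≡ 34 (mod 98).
x ≡ 26 (mod 98)

gcd(39, 98) = 1, which divides 34, so solutions exist.
Find 39^(-1) mod 98 by the extended Euclidean algorithm:
98 = 2 × 39 + 20  ⟹  20 = (1)·98 + (-2)·39
39 = 1 × 20 + 19  ⟹  19 = (-1)·98 + (3)·39
20 = 1 × 19 + 1  ⟹  1 = (2)·98 + (-5)·39
So (-5)·39 ≡ 1 (mod 98), i.e. 39^(-1) ≡ -5 ≡ 93 (mod 98).
x ≡ 93 × 34 = 3162 ≡ 26 (mod 98).
Check: 39 × 26 = 1014 ≡ 34 (mod 98).
Unique solution: x ≡ 26 (mod 98)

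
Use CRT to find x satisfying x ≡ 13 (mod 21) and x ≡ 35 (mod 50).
685

Using Chinese Remainder Theorem:
M = 21 × 50 = 1050
M1 = 50, M2 = 21
y1 = 50^(-1) mod 21 = 8
y2 = 21^(-1) mod 50 = 31
x = (13×50×8 + 35×21×31) mod 1050 = 685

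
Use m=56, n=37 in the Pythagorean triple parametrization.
(1767, 4144, 4505)

Euclid's formula: a = m² - n², b = 2mn, c = m² + n²
m = 56, n = 37
a = 56² - 37² = 3136 - 1369 = 1767
b = 2 × 56 × 37 = 4144
c = 56² + 37² = 3136 + 1369 = 4505
Verification: 1767² + 4144² = 3122289 + 17172736 = 20295025 = 4505² ✓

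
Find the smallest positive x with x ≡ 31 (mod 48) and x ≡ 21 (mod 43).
1999

Using Chinese Remainder Theorem:
M = 48 × 43 = 2064
M1 = 43, M2 = 48
y1 = 43^(-1) mod 48 = 19
y2 = 48^(-1) mod 43 = 26
x = (31×43×19 + 21×48×26) mod 2064 = 1999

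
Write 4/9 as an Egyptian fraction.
1/3 + 1/9

Greedy algorithm:
4/9: ceiling(9/4) = 3, use 1/3
1/9: ceiling(9/1) = 9, use 1/9
Result: 4/9 = 1/3 + 1/9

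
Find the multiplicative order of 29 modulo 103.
51

103 is prime, so ord(29) divides φ(103) = 102.
Divisors of 102: 1, 2, 3, 6, 17, 34, 51, 102.
Repeated squaring: 29^1 ≡ 29, 29^2 ≡ 17, 29^4 ≡ 83, 29^8 ≡ 91, 29^16 ≡ 41, 29^32 ≡ 33, 29^64 ≡ 59 (mod 103).
Test 29^d mod 103 for each divisor d in increasing order:
29^1 ≡ 29
29^2 ≡ 17
29^3 = 29^2·29^1 ≡ 81
29^6 = 29^4·29^2 ≡ 72
29^17 = 29^16·29^1 ≡ 56
29^34 = 29^32·29^2 ≡ 46
29^51 = 29^32·29^16·29^2·29^1 ≡ 1  ← first divisor giving 1
The order is 51.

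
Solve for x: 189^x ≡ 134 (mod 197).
6

Baby-step giant-step with step n = ⌈√197⌉ = 15.
Baby steps 189^j mod 197 (j:value) for j=0..14: 0:1, 1:189, 2:64, 3:79, 4:156, 5:131, 6:134, 7:110, 8:105, 9:145, 10:22, 11:21, 12:29, 13:162, 14:83.
h = 134 is already in the table at j=6, so x = 6.
Check: 189^6 ≡ 134 (mod 197).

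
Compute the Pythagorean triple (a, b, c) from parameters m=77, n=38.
(4485, 5852, 7373)

Euclid's formula: a = m² - n², b = 2mn, c = m² + n²
m = 77, n = 38
a = 77² - 38² = 5929 - 1444 = 4485
b = 2 × 77 × 38 = 5852
c = 77² + 38² = 5929 + 1444 = 7373
Verification: 4485² + 5852² = 20115225 + 34245904 = 54361129 = 7373² ✓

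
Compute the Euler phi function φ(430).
168

430 = 2 × 5 × 43
φ(n) = n × ∏(1 - 1/p) for each prime p dividing n
φ(430) = 430 × (1 - 1/2) × (1 - 1/5) × (1 - 1/43) = 168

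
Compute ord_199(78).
22

199 is prime, so ord(78) divides φ(199) = 198.
Divisors of 198: 1, 2, 3, 6, 9, 11, 18, 22, 33, 66, 99, 198.
Repeated squaring: 78^1 ≡ 78, 78^2 ≡ 114, 78^4 ≡ 61, 78^8 ≡ 139, 78^16 ≡ 18, 78^32 ≡ 125, 78^64 ≡ 103, 78^128 ≡ 62 (mod 199).
Test 78^d mod 199 for each divisor d in increasing order:
78^1 ≡ 78
78^2 ≡ 114
78^3 = 78^2·78^1 ≡ 136
78^6 = 78^4·78^2 ≡ 188
78^9 = 78^8·78^1 ≡ 96
78^11 = 78^8·78^2·78^1 ≡ 198
78^18 = 78^16·78^2 ≡ 62
78^22 = 78^16·78^4·78^2 ≡ 1  ← first divisor giving 1
The order is 22.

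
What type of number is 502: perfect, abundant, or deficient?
deficient

Proper divisors of 502: sum = 1 + 2 + 251 = 254
Since 254 < 502, 502 is deficient.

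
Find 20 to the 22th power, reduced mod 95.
20

Repeated squaring. Binary of 22 = 10110.
20^1 ≡ 20 (mod 95); 20^2 ≡ 20 (mod 95); 20^4 ≡ 20 (mod 95); 20^8 ≡ 20 (mod 95); 20^16 ≡ 20 (mod 95)
20^22 = 20^2 × 20^4 × 20^16 ≡ 20 (mod 95)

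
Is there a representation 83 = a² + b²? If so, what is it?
Not possible

Factorization: 83 = 83
By Fermat: n is sum of two squares iff every prime p ≡ 3 (mod 4) appears to even power.
Prime(s) ≡ 3 (mod 4) with odd exponent: [(83, 1)]
Therefore 83 cannot be expressed as a² + b².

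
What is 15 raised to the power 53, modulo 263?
167

Repeated squaring. Binary of 53 = 110101.
15^1 ≡ 15 (mod 263); 15^2 ≡ 225 (mod 263); 15^4 ≡ 129 (mod 263); 15^8 ≡ 72 (mod 263); 15^16 ≡ 187 (mod 263); 15^32 ≡ 253 (mod 263)
15^53 = 15^1 × 15^4 × 15^16 × 15^32 ≡ 167 (mod 263)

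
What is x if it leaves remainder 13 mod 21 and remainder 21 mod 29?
601

Using Chinese Remainder Theorem:
M = 21 × 29 = 609
M1 = 29, M2 = 21
y1 = 29^(-1) mod 21 = 8
y2 = 21^(-1) mod 29 = 18
x = (13×29×8 + 21×21×18) mod 609 = 601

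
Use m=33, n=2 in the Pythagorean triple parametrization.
(1085, 132, 1093)

Euclid's formula: a = m² - n², b = 2mn, c = m² + n²
m = 33, n = 2
a = 33² - 2² = 1089 - 4 = 1085
b = 2 × 33 × 2 = 132
c = 33² + 2² = 1089 + 4 = 1093
Verification: 1085² + 132² = 1177225 + 17424 = 1194649 = 1093² ✓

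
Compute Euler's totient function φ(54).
18

54 = 2 × 3^3
φ(n) = n × ∏(1 - 1/p) for each prime p dividing n
φ(54) = 54 × (1 - 1/2) × (1 - 1/3) = 18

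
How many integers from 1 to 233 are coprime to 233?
232

233 = 233
φ(n) = n × ∏(1 - 1/p) for each prime p dividing n
φ(233) = 233 × (1 - 1/233) = 232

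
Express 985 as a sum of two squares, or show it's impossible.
12² + 29² (a=12, b=29)

Factorization: 985 = 5 × 197
By Fermat: n is sum of two squares iff every prime p ≡ 3 (mod 4) appears to even power.
All primes ≡ 3 (mod 4) appear to even power.
Search a = 0, 1, 2, … for 985 - a² a perfect square: first hit at a = 12: 985 - 144 = 841 = 29².
985 = 12² + 29² = 144 + 841 ✓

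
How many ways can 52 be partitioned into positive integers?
281589

p(n) counts ways to write n as a sum of positive integers (order ignored).
Euler's pentagonal recurrence: p(k) = p(k-1) + p(k-2) - p(k-5) - p(k-7) + p(k-12) + p(k-15) - ... (offsets j(3j∓1)/2, signs ++--, p(0)=1, p(<0)=0).
DP table for k = 0..51: p(0)=1, p(1)=1, p(2)=2, p(3)=3, p(4)=5, p(5)=7, p(6)=11, p(7)=15, p(8)=22, p(9)=30, p(10)=42, p(11)=56, p(12)=77, p(13)=101, p(14)=135, p(15)=176, p(16)=231, p(17)=297, p(18)=385, p(19)=490, p(20)=627, p(21)=792, p(22)=1002, p(23)=1255, p(24)=1575, p(25)=1958, p(26)=2436, p(27)=3010, p(28)=3718, p(29)=4565, p(30)=5604, p(31)=6842, p(32)=8349, p(33)=10143, p(34)=12310, p(35)=14883, p(36)=17977, p(37)=21637, p(38)=26015, p(39)=31185, p(40)=37338, p(41)=44583, p(42)=53174, p(43)=63261, p(44)=75175, p(45)=89134, p(46)=105558, p(47)=124754, p(48)=147273, p(49)=173525, p(50)=204226, p(51)=239943.
Final step: p(52) = p(51) + p(50) - p(47) - p(45) + p(40) + p(37) - p(30) - p(26) + p(17) + p(12) - p(1)
= 239943 + 204226 - 124754 - 89134 + 37338 + 21637 - 5604 - 2436 + 297 + 77 - 1
= 281589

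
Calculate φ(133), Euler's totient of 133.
108

133 = 7 × 19
φ(n) = n × ∏(1 - 1/p) for each prime p dividing n
φ(133) = 133 × (1 - 1/7) × (1 - 1/19) = 108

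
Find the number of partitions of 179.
625846753120

p(n) counts ways to write n as a sum of positive integers (order ignored).
Euler's pentagonal recurrence: p(k) = p(k-1) + p(k-2) - p(k-5) - p(k-7) + p(k-12) + p(k-15) - ... (offsets j(3j∓1)/2, signs ++--, p(0)=1, p(<0)=0).
DP table for k = 0..178: p(0)=1, p(1)=1, p(2)=2, p(3)=3, p(4)=5, p(5)=7, p(6)=11, p(7)=15, p(8)=22, p(9)=30, p(10)=42, p(11)=56, p(12)=77, p(13)=101, p(14)=135, p(15)=176, p(16)=231, p(17)=297, p(18)=385, p(19)=490, p(20)=627, p(21)=792, p(22)=1002, p(23)=1255, p(24)=1575, p(25)=1958, p(26)=2436, p(27)=3010, p(28)=3718, p(29)=4565, p(30)=5604, p(31)=6842, p(32)=8349, p(33)=10143, p(34)=12310, p(35)=14883, p(36)=17977, p(37)=21637, p(38)=26015, p(39)=31185, p(40)=37338, p(41)=44583, p(42)=53174, p(43)=63261, p(44)=75175, p(45)=89134, p(46)=105558, p(47)=124754, p(48)=147273, p(49)=173525, p(50)=204226, p(51)=239943, p(52)=281589, p(53)=329931, p(54)=386155, p(55)=451276, p(56)=526823, p(57)=614154, p(58)=715220, p(59)=831820, p(60)=966467, p(61)=1121505, p(62)=1300156, p(63)=1505499, p(64)=1741630, p(65)=2012558, p(66)=2323520, p(67)=2679689, p(68)=3087735, p(69)=3554345, p(70)=4087968, p(71)=4697205, p(72)=5392783, p(73)=6185689, p(74)=7089500, p(75)=8118264, p(76)=9289091, p(77)=10619863, p(78)=12132164, p(79)=13848650, p(80)=15796476, p(81)=18004327, p(82)=20506255, p(83)=23338469, p(84)=26543660, p(85)=30167357, p(86)=34262962, p(87)=38887673, p(88)=44108109, p(89)=49995925, p(90)=56634173, p(91)=64112359, p(92)=72533807, p(93)=82010177, p(94)=92669720, p(95)=104651419, p(96)=118114304, p(97)=133230930, p(98)=150198136, p(99)=169229875, p(100)=190569292, p(101)=214481126, p(102)=241265379, p(103)=271248950, p(104)=304801365, p(105)=342325709, p(106)=384276336, p(107)=431149389, p(108)=483502844, p(109)=541946240, p(110)=607163746, p(111)=679903203, p(112)=761002156, p(113)=851376628, p(114)=952050665, p(115)=1064144451, p(116)=1188908248, p(117)=1327710076, p(118)=1482074143, p(119)=1653668665, p(120)=1844349560, p(121)=2056148051, p(122)=2291320912, p(123)=2552338241, p(124)=2841940500, p(125)=3163127352, p(126)=3519222692, p(127)=3913864295, p(128)=4351078600, p(129)=4835271870, p(130)=5371315400, p(131)=5964539504, p(132)=6620830889, p(133)=7346629512, p(134)=8149040695, p(135)=9035836076, p(136)=10015581680, p(137)=11097645016, p(138)=12292341831, p(139)=13610949895, p(140)=15065878135, p(141)=16670689208, p(142)=18440293320, p(143)=20390982757, p(144)=22540654445, p(145)=24908858009, p(146)=27517052599, p(147)=30388671978, p(148)=33549419497, p(149)=37027355200, p(150)=40853235313, p(151)=45060624582, p(152)=49686288421, p(153)=54770336324, p(154)=60356673280, p(155)=66493182097, p(156)=73232243759, p(157)=80630964769, p(158)=88751778802, p(159)=97662728555, p(160)=107438159466, p(161)=118159068427, p(162)=129913904637, p(163)=142798995930, p(164)=156919475295, p(165)=172389800255, p(166)=189334822579, p(167)=207890420102, p(168)=228204732751, p(169)=250438925115, p(170)=274768617130, p(171)=301384802048, p(172)=330495499613, p(173)=362326859895, p(174)=397125074750, p(175)=435157697830, p(176)=476715857290, p(177)=522115831195, p(178)=571701605655.
Final step: p(179) = p(178) + p(177) - p(174) - p(172) + p(167) + p(164) - p(157) - p(153) + p(144) + p(139) - p(128) - p(122) + p(109) + p(102) - p(87) - p(79) + p(62) + p(53) - p(34) - p(24) + p(3)
= 571701605655 + 522115831195 - 397125074750 - 330495499613 + 207890420102 + 156919475295 - 80630964769 - 54770336324 + 22540654445 + 13610949895 - 4351078600 - 2291320912 + 541946240 + 241265379 - 38887673 - 13848650 + 1300156 + 329931 - 12310 - 1575 + 3
= 625846753120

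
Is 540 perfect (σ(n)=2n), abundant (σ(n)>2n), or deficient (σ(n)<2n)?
abundant

Proper divisors of 540: sum = 1 + 2 + 3 + 4 + 5 + 6 + 9 + 10 + ... + 108 + 135 + 180 + 270 (23 divisors) = 1140
Since 1140 > 540, 540 is abundant.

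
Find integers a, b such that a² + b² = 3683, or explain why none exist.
Not possible

Factorization: 3683 = 29 × 127
By Fermat: n is sum of two squares iff every prime p ≡ 3 (mod 4) appears to even power.
Prime(s) ≡ 3 (mod 4) with odd exponent: [(127, 1)]
Therefore 3683 cannot be expressed as a² + b².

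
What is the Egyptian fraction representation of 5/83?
1/17 + 1/706 + 1/996166

Greedy algorithm:
5/83: ceiling(83/5) = 17, use 1/17
2/1411: ceiling(1411/2) = 706, use 1/706
1/996166: ceiling(996166/1) = 996166, use 1/996166
Result: 5/83 = 1/17 + 1/706 + 1/996166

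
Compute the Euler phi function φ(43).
42

43 = 43
φ(n) = n × ∏(1 - 1/p) for each prime p dividing n
φ(43) = 43 × (1 - 1/43) = 42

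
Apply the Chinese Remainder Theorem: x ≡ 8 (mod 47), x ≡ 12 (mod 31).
384

Using Chinese Remainder Theorem:
M = 47 × 31 = 1457
M1 = 31, M2 = 47
y1 = 31^(-1) mod 47 = 44
y2 = 47^(-1) mod 31 = 2
x = (8×31×44 + 12×47×2) mod 1457 = 384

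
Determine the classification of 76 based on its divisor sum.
deficient

Proper divisors of 76: sum = 1 + 2 + 4 + 19 + 38 = 64
Since 64 < 76, 76 is deficient.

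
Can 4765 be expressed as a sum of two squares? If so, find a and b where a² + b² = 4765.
2² + 69² (a=2, b=69)

Factorization: 4765 = 5 × 953
By Fermat: n is sum of two squares iff every prime p ≡ 3 (mod 4) appears to even power.
All primes ≡ 3 (mod 4) appear to even power.
Search a = 0, 1, 2, … for 4765 - a² a perfect square: first hit at a = 2: 4765 - 4 = 4761 = 69².
4765 = 2² + 69² = 4 + 4761 ✓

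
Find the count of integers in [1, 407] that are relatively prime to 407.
360

407 = 11 × 37
φ(n) = n × ∏(1 - 1/p) for each prime p dividing n
φ(407) = 407 × (1 - 1/11) × (1 - 1/37) = 360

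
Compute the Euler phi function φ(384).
128

384 = 2^7 × 3
φ(n) = n × ∏(1 - 1/p) for each prime p dividing n
φ(384) = 384 × (1 - 1/2) × (1 - 1/3) = 128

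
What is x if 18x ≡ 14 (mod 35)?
x ≡ 28 (mod 35)

gcd(18, 35) = 1, which divides 14, so solutions exist.
Find 18^(-1) mod 35 by the extended Euclidean algorithm:
35 = 1 × 18 + 17  ⟹  17 = (1)·35 + (-1)·18
18 = 1 × 17 + 1  ⟹  1 = (-1)·35 + (2)·18
So (2)·18 ≡ 1 (mod 35), i.e. 18^(-1) ≡ 2 (mod 35).
x ≡ 2 × 14 = 28 ≡ 28 (mod 35).
Check: 18 × 28 = 504 ≡ 14 (mod 35).
Unique solution: x ≡ 28 (mod 35)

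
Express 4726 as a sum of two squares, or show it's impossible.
Not possible

Factorization: 4726 = 2 × 17 × 139
By Fermat: n is sum of two squares iff every prime p ≡ 3 (mod 4) appears to even power.
Prime(s) ≡ 3 (mod 4) with odd exponent: [(139, 1)]
Therefore 4726 cannot be expressed as a² + b².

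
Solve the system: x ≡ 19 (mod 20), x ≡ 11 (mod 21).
179

Using Chinese Remainder Theorem:
M = 20 × 21 = 420
M1 = 21, M2 = 20
y1 = 21^(-1) mod 20 = 1
y2 = 20^(-1) mod 21 = 20
x = (19×21×1 + 11×20×20) mod 420 = 179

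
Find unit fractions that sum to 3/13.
1/5 + 1/33 + 1/2145

Greedy algorithm:
3/13: ceiling(13/3) = 5, use 1/5
2/65: ceiling(65/2) = 33, use 1/33
1/2145: ceiling(2145/1) = 2145, use 1/2145
Result: 3/13 = 1/5 + 1/33 + 1/2145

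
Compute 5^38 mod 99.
70

Repeated squaring. Binary of 38 = 100110.
5^1 ≡ 5 (mod 99); 5^2 ≡ 25 (mod 99); 5^4 ≡ 31 (mod 99); 5^8 ≡ 70 (mod 99); 5^16 ≡ 49 (mod 99); 5^32 ≡ 25 (mod 99)
5^38 = 5^2 × 5^4 × 5^32 ≡ 70 (mod 99)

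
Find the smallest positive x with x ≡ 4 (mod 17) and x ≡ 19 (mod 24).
259

Using Chinese Remainder Theorem:
M = 17 × 24 = 408
M1 = 24, M2 = 17
y1 = 24^(-1) mod 17 = 5
y2 = 17^(-1) mod 24 = 17
x = (4×24×5 + 19×17×17) mod 408 = 259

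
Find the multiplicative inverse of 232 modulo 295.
103

gcd(232, 295) = 1, so the inverse exists.
Extended Euclidean algorithm on (295, 232):
295 = 1 × 232 + 63  ⟹  63 = (1)·295 + (-1)·232
232 = 3 × 63 + 43  ⟹  43 = (-3)·295 + (4)·232
63 = 1 × 43 + 20  ⟹  20 = (4)·295 + (-5)·232
43 = 2 × 20 + 3  ⟹  3 = (-11)·295 + (14)·232
20 = 6 × 3 + 2  ⟹  2 = (70)·295 + (-89)·232
3 = 1 × 2 + 1  ⟹  1 = (-81)·295 + (103)·232
So (103)·232 ≡ 1 (mod 295), i.e. 232^(-1) ≡ 103 (mod 295).
Check: 232 × 103 = 23896 ≡ 1 (mod 295)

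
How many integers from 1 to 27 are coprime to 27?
18

27 = 3^3
φ(n) = n × ∏(1 - 1/p) for each prime p dividing n
φ(27) = 27 × (1 - 1/3) = 18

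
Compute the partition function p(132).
6620830889

p(n) counts ways to write n as a sum of positive integers (order ignored).
Euler's pentagonal recurrence: p(k) = p(k-1) + p(k-2) - p(k-5) - p(k-7) + p(k-12) + p(k-15) - ... (offsets j(3j∓1)/2, signs ++--, p(0)=1, p(<0)=0).
DP table for k = 0..131: p(0)=1, p(1)=1, p(2)=2, p(3)=3, p(4)=5, p(5)=7, p(6)=11, p(7)=15, p(8)=22, p(9)=30, p(10)=42, p(11)=56, p(12)=77, p(13)=101, p(14)=135, p(15)=176, p(16)=231, p(17)=297, p(18)=385, p(19)=490, p(20)=627, p(21)=792, p(22)=1002, p(23)=1255, p(24)=1575, p(25)=1958, p(26)=2436, p(27)=3010, p(28)=3718, p(29)=4565, p(30)=5604, p(31)=6842, p(32)=8349, p(33)=10143, p(34)=12310, p(35)=14883, p(36)=17977, p(37)=21637, p(38)=26015, p(39)=31185, p(40)=37338, p(41)=44583, p(42)=53174, p(43)=63261, p(44)=75175, p(45)=89134, p(46)=105558, p(47)=124754, p(48)=147273, p(49)=173525, p(50)=204226, p(51)=239943, p(52)=281589, p(53)=329931, p(54)=386155, p(55)=451276, p(56)=526823, p(57)=614154, p(58)=715220, p(59)=831820, p(60)=966467, p(61)=1121505, p(62)=1300156, p(63)=1505499, p(64)=1741630, p(65)=2012558, p(66)=2323520, p(67)=2679689, p(68)=3087735, p(69)=3554345, p(70)=4087968, p(71)=4697205, p(72)=5392783, p(73)=6185689, p(74)=7089500, p(75)=8118264, p(76)=9289091, p(77)=10619863, p(78)=12132164, p(79)=13848650, p(80)=15796476, p(81)=18004327, p(82)=20506255, p(83)=23338469, p(84)=26543660, p(85)=30167357, p(86)=34262962, p(87)=38887673, p(88)=44108109, p(89)=49995925, p(90)=56634173, p(91)=64112359, p(92)=72533807, p(93)=82010177, p(94)=92669720, p(95)=104651419, p(96)=118114304, p(97)=133230930, p(98)=150198136, p(99)=169229875, p(100)=190569292, p(101)=214481126, p(102)=241265379, p(103)=271248950, p(104)=304801365, p(105)=342325709, p(106)=384276336, p(107)=431149389, p(108)=483502844, p(109)=541946240, p(110)=607163746, p(111)=679903203, p(112)=761002156, p(113)=851376628, p(114)=952050665, p(115)=1064144451, p(116)=1188908248, p(117)=1327710076, p(118)=1482074143, p(119)=1653668665, p(120)=1844349560, p(121)=2056148051, p(122)=2291320912, p(123)=2552338241, p(124)=2841940500, p(125)=3163127352, p(126)=3519222692, p(127)=3913864295, p(128)=4351078600, p(129)=4835271870, p(130)=5371315400, p(131)=5964539504.
Final step: p(132) = p(131) + p(130) - p(127) - p(125) + p(120) + p(117) - p(110) - p(106) + p(97) + p(92) - p(81) - p(75) + p(62) + p(55) - p(40) - p(32) + p(15) + p(6)
= 5964539504 + 5371315400 - 3913864295 - 3163127352 + 1844349560 + 1327710076 - 607163746 - 384276336 + 133230930 + 72533807 - 18004327 - 8118264 + 1300156 + 451276 - 37338 - 8349 + 176 + 11
= 6620830889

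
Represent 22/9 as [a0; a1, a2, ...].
[2; 2, 4]

Euclidean algorithm steps:
22 = 2 × 9 + 4
9 = 2 × 4 + 1
4 = 4 × 1 + 0
Continued fraction: [2; 2, 4]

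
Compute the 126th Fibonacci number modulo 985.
323

Matrix identity: Q^n = [[F_(n+1), F_n], [F_n, F_(n-1)]] with Q = [[1,1],[1,0]].
n = 126 = 1111110₂. Square-and-multiply, entries mod 985:
Q^1 = [[1,1],[1,0]]
Q^3 = (Q^1)²·Q = [[3,2],[2,1]]
Q^7 = (Q^3)²·Q = [[21,13],[13,8]]
Q^15 = (Q^7)²·Q = [[2,610],[610,377]]
Q^31 = (Q^15)²·Q = [[474,759],[759,700]]
Q^63 = (Q^31)²·Q = [[578,937],[937,626]]
Q^126 = (Q^63)² = [[503,323],[323,180]]
F_126 mod 985 = Q^126[0][1] = 323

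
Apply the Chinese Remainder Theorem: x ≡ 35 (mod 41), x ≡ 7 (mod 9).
322

Using Chinese Remainder Theorem:
M = 41 × 9 = 369
M1 = 9, M2 = 41
y1 = 9^(-1) mod 41 = 32
y2 = 41^(-1) mod 9 = 2
x = (35×9×32 + 7×41×2) mod 369 = 322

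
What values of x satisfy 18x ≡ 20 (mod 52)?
x ≡ 4 (mod 26)

gcd(18, 52) = 2, which divides 20, so solutions exist.
Divide through by 2: 9x ≡ 10 (mod 26).
Find 9^(-1) mod 26 by the extended Euclidean algorithm:
26 = 2 × 9 + 8  ⟹  8 = (1)·26 + (-2)·9
9 = 1 × 8 + 1  ⟹  1 = (-1)·26 + (3)·9
So (3)·9 ≡ 1 (mod 26), i.e. 9^(-1) ≡ 3 (mod 26).
x ≡ 3 × 10 = 30 ≡ 4 (mod 26).
Check: 18 × 4 = 72 ≡ 20 (mod 52).
x ≡ 4 (mod 26), giving 2 solutions mod 52.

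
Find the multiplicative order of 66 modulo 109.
9

109 is prime, so ord(66) divides φ(109) = 108.
Divisors of 108: 1, 2, 3, 4, 6, 9, 12, 18, 27, 36, 54, 108.
Repeated squaring: 66^1 ≡ 66, 66^2 ≡ 105, 66^4 ≡ 16, 66^8 ≡ 38, 66^16 ≡ 27, 66^32 ≡ 75, 66^64 ≡ 66 (mod 109).
Test 66^d mod 109 for each divisor d in increasing order:
66^1 ≡ 66
66^2 ≡ 105
66^3 = 66^2·66^1 ≡ 63
66^4 ≡ 16
66^6 = 66^4·66^2 ≡ 45
66^9 = 66^8·66^1 ≡ 1  ← first divisor giving 1
The order is 9.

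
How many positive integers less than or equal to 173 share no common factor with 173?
172

173 = 173
φ(n) = n × ∏(1 - 1/p) for each prime p dividing n
φ(173) = 173 × (1 - 1/173) = 172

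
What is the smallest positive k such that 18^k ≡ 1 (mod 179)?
178

179 is prime, so ord(18) divides φ(179) = 178.
Divisors of 178: 1, 2, 89, 178.
Repeated squaring: 18^1 ≡ 18, 18^2 ≡ 145, 18^4 ≡ 82, 18^8 ≡ 101, 18^16 ≡ 177, 18^32 ≡ 4, 18^64 ≡ 16, 18^128 ≡ 77 (mod 179).
Test 18^d mod 179 for each divisor d in increasing order:
18^1 ≡ 18
18^2 ≡ 145
18^89 = 18^64·18^16·18^8·18^1 ≡ 178
18^178 = 18^128·18^32·18^16·18^2 ≡ 1  ← first divisor giving 1
The order is 178.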